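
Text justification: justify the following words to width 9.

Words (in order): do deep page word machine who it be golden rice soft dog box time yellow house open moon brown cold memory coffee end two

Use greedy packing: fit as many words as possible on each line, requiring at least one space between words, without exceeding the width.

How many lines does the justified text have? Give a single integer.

Answer: 16

Derivation:
Line 1: ['do', 'deep'] (min_width=7, slack=2)
Line 2: ['page', 'word'] (min_width=9, slack=0)
Line 3: ['machine'] (min_width=7, slack=2)
Line 4: ['who', 'it', 'be'] (min_width=9, slack=0)
Line 5: ['golden'] (min_width=6, slack=3)
Line 6: ['rice', 'soft'] (min_width=9, slack=0)
Line 7: ['dog', 'box'] (min_width=7, slack=2)
Line 8: ['time'] (min_width=4, slack=5)
Line 9: ['yellow'] (min_width=6, slack=3)
Line 10: ['house'] (min_width=5, slack=4)
Line 11: ['open', 'moon'] (min_width=9, slack=0)
Line 12: ['brown'] (min_width=5, slack=4)
Line 13: ['cold'] (min_width=4, slack=5)
Line 14: ['memory'] (min_width=6, slack=3)
Line 15: ['coffee'] (min_width=6, slack=3)
Line 16: ['end', 'two'] (min_width=7, slack=2)
Total lines: 16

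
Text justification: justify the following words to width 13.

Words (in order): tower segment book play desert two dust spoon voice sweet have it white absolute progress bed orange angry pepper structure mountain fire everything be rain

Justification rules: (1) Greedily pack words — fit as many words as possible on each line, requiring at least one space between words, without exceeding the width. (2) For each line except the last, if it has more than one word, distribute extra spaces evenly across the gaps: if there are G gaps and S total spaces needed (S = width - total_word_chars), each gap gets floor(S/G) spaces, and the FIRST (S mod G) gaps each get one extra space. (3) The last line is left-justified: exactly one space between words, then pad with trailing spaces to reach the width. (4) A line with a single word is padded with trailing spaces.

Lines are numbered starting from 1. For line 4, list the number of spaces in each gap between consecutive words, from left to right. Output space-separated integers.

Answer: 4

Derivation:
Line 1: ['tower', 'segment'] (min_width=13, slack=0)
Line 2: ['book', 'play'] (min_width=9, slack=4)
Line 3: ['desert', 'two'] (min_width=10, slack=3)
Line 4: ['dust', 'spoon'] (min_width=10, slack=3)
Line 5: ['voice', 'sweet'] (min_width=11, slack=2)
Line 6: ['have', 'it', 'white'] (min_width=13, slack=0)
Line 7: ['absolute'] (min_width=8, slack=5)
Line 8: ['progress', 'bed'] (min_width=12, slack=1)
Line 9: ['orange', 'angry'] (min_width=12, slack=1)
Line 10: ['pepper'] (min_width=6, slack=7)
Line 11: ['structure'] (min_width=9, slack=4)
Line 12: ['mountain', 'fire'] (min_width=13, slack=0)
Line 13: ['everything', 'be'] (min_width=13, slack=0)
Line 14: ['rain'] (min_width=4, slack=9)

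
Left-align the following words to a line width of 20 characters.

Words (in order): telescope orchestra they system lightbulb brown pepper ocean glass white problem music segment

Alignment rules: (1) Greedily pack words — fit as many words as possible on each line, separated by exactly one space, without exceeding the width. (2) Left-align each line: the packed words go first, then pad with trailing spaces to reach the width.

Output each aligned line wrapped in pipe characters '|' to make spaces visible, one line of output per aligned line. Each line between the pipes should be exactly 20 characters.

Answer: |telescope orchestra |
|they system         |
|lightbulb brown     |
|pepper ocean glass  |
|white problem music |
|segment             |

Derivation:
Line 1: ['telescope', 'orchestra'] (min_width=19, slack=1)
Line 2: ['they', 'system'] (min_width=11, slack=9)
Line 3: ['lightbulb', 'brown'] (min_width=15, slack=5)
Line 4: ['pepper', 'ocean', 'glass'] (min_width=18, slack=2)
Line 5: ['white', 'problem', 'music'] (min_width=19, slack=1)
Line 6: ['segment'] (min_width=7, slack=13)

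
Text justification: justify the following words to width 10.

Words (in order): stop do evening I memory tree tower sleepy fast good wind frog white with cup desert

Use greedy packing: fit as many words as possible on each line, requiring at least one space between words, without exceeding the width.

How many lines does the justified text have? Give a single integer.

Line 1: ['stop', 'do'] (min_width=7, slack=3)
Line 2: ['evening', 'I'] (min_width=9, slack=1)
Line 3: ['memory'] (min_width=6, slack=4)
Line 4: ['tree', 'tower'] (min_width=10, slack=0)
Line 5: ['sleepy'] (min_width=6, slack=4)
Line 6: ['fast', 'good'] (min_width=9, slack=1)
Line 7: ['wind', 'frog'] (min_width=9, slack=1)
Line 8: ['white', 'with'] (min_width=10, slack=0)
Line 9: ['cup', 'desert'] (min_width=10, slack=0)
Total lines: 9

Answer: 9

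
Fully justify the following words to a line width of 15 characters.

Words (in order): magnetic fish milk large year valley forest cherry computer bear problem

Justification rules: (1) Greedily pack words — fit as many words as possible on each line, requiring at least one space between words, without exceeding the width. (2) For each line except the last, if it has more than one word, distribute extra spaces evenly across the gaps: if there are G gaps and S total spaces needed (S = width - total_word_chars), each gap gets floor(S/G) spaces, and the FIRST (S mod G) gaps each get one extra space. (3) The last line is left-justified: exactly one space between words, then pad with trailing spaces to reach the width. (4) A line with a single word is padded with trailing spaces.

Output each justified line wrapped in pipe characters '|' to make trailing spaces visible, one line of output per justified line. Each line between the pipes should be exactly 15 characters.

Answer: |magnetic   fish|
|milk large year|
|valley   forest|
|cherry computer|
|bear problem   |

Derivation:
Line 1: ['magnetic', 'fish'] (min_width=13, slack=2)
Line 2: ['milk', 'large', 'year'] (min_width=15, slack=0)
Line 3: ['valley', 'forest'] (min_width=13, slack=2)
Line 4: ['cherry', 'computer'] (min_width=15, slack=0)
Line 5: ['bear', 'problem'] (min_width=12, slack=3)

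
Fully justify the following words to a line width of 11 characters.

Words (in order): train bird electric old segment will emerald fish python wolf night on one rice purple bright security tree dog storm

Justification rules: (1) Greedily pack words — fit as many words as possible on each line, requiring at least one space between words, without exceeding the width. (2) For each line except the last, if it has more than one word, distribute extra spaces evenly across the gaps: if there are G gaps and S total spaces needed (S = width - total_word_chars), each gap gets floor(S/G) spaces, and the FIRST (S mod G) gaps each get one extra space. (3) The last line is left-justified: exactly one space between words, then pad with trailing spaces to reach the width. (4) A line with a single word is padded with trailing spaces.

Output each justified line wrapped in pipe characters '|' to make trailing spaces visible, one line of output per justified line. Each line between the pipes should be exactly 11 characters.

Answer: |train  bird|
|electric   |
|old segment|
|will       |
|emerald    |
|fish python|
|wolf  night|
|on one rice|
|purple     |
|bright     |
|security   |
|tree    dog|
|storm      |

Derivation:
Line 1: ['train', 'bird'] (min_width=10, slack=1)
Line 2: ['electric'] (min_width=8, slack=3)
Line 3: ['old', 'segment'] (min_width=11, slack=0)
Line 4: ['will'] (min_width=4, slack=7)
Line 5: ['emerald'] (min_width=7, slack=4)
Line 6: ['fish', 'python'] (min_width=11, slack=0)
Line 7: ['wolf', 'night'] (min_width=10, slack=1)
Line 8: ['on', 'one', 'rice'] (min_width=11, slack=0)
Line 9: ['purple'] (min_width=6, slack=5)
Line 10: ['bright'] (min_width=6, slack=5)
Line 11: ['security'] (min_width=8, slack=3)
Line 12: ['tree', 'dog'] (min_width=8, slack=3)
Line 13: ['storm'] (min_width=5, slack=6)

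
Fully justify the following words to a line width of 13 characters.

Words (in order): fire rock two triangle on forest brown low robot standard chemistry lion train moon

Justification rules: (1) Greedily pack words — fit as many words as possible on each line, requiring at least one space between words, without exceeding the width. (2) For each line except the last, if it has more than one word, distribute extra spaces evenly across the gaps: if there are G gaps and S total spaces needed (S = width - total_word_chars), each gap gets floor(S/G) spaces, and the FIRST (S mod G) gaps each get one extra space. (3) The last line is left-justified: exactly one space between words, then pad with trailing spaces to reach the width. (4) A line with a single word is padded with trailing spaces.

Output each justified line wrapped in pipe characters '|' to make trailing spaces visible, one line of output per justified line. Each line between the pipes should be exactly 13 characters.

Line 1: ['fire', 'rock', 'two'] (min_width=13, slack=0)
Line 2: ['triangle', 'on'] (min_width=11, slack=2)
Line 3: ['forest', 'brown'] (min_width=12, slack=1)
Line 4: ['low', 'robot'] (min_width=9, slack=4)
Line 5: ['standard'] (min_width=8, slack=5)
Line 6: ['chemistry'] (min_width=9, slack=4)
Line 7: ['lion', 'train'] (min_width=10, slack=3)
Line 8: ['moon'] (min_width=4, slack=9)

Answer: |fire rock two|
|triangle   on|
|forest  brown|
|low     robot|
|standard     |
|chemistry    |
|lion    train|
|moon         |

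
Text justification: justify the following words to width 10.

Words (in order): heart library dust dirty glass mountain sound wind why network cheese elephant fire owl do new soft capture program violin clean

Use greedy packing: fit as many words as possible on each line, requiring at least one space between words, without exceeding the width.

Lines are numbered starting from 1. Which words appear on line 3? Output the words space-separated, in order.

Line 1: ['heart'] (min_width=5, slack=5)
Line 2: ['library'] (min_width=7, slack=3)
Line 3: ['dust', 'dirty'] (min_width=10, slack=0)
Line 4: ['glass'] (min_width=5, slack=5)
Line 5: ['mountain'] (min_width=8, slack=2)
Line 6: ['sound', 'wind'] (min_width=10, slack=0)
Line 7: ['why'] (min_width=3, slack=7)
Line 8: ['network'] (min_width=7, slack=3)
Line 9: ['cheese'] (min_width=6, slack=4)
Line 10: ['elephant'] (min_width=8, slack=2)
Line 11: ['fire', 'owl'] (min_width=8, slack=2)
Line 12: ['do', 'new'] (min_width=6, slack=4)
Line 13: ['soft'] (min_width=4, slack=6)
Line 14: ['capture'] (min_width=7, slack=3)
Line 15: ['program'] (min_width=7, slack=3)
Line 16: ['violin'] (min_width=6, slack=4)
Line 17: ['clean'] (min_width=5, slack=5)

Answer: dust dirty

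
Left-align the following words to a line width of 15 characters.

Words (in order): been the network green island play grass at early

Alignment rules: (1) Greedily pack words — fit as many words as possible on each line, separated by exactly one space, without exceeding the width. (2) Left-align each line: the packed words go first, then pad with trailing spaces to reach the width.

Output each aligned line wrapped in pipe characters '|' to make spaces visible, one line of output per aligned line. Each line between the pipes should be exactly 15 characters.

Line 1: ['been', 'the'] (min_width=8, slack=7)
Line 2: ['network', 'green'] (min_width=13, slack=2)
Line 3: ['island', 'play'] (min_width=11, slack=4)
Line 4: ['grass', 'at', 'early'] (min_width=14, slack=1)

Answer: |been the       |
|network green  |
|island play    |
|grass at early |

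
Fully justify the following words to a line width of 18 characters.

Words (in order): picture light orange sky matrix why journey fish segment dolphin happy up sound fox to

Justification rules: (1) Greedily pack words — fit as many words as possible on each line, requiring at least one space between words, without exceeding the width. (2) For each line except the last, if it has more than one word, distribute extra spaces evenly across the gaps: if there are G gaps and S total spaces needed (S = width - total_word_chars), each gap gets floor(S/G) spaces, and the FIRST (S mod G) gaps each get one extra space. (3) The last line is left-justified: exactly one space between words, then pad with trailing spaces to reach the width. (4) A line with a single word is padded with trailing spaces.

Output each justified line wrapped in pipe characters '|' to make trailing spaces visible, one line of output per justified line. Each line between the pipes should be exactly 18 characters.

Answer: |picture      light|
|orange  sky matrix|
|why  journey  fish|
|segment    dolphin|
|happy up sound fox|
|to                |

Derivation:
Line 1: ['picture', 'light'] (min_width=13, slack=5)
Line 2: ['orange', 'sky', 'matrix'] (min_width=17, slack=1)
Line 3: ['why', 'journey', 'fish'] (min_width=16, slack=2)
Line 4: ['segment', 'dolphin'] (min_width=15, slack=3)
Line 5: ['happy', 'up', 'sound', 'fox'] (min_width=18, slack=0)
Line 6: ['to'] (min_width=2, slack=16)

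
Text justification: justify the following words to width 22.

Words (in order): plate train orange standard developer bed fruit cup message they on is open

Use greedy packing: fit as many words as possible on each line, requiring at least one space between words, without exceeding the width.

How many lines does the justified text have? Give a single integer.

Answer: 4

Derivation:
Line 1: ['plate', 'train', 'orange'] (min_width=18, slack=4)
Line 2: ['standard', 'developer', 'bed'] (min_width=22, slack=0)
Line 3: ['fruit', 'cup', 'message', 'they'] (min_width=22, slack=0)
Line 4: ['on', 'is', 'open'] (min_width=10, slack=12)
Total lines: 4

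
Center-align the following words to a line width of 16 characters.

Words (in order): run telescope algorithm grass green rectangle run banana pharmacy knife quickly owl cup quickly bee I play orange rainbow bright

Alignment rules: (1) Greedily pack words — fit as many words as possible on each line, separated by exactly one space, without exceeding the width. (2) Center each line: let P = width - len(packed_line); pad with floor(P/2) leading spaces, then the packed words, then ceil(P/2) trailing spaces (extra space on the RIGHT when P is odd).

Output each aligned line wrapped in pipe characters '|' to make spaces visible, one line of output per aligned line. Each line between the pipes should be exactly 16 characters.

Line 1: ['run', 'telescope'] (min_width=13, slack=3)
Line 2: ['algorithm', 'grass'] (min_width=15, slack=1)
Line 3: ['green', 'rectangle'] (min_width=15, slack=1)
Line 4: ['run', 'banana'] (min_width=10, slack=6)
Line 5: ['pharmacy', 'knife'] (min_width=14, slack=2)
Line 6: ['quickly', 'owl', 'cup'] (min_width=15, slack=1)
Line 7: ['quickly', 'bee', 'I'] (min_width=13, slack=3)
Line 8: ['play', 'orange'] (min_width=11, slack=5)
Line 9: ['rainbow', 'bright'] (min_width=14, slack=2)

Answer: | run telescope  |
|algorithm grass |
|green rectangle |
|   run banana   |
| pharmacy knife |
|quickly owl cup |
| quickly bee I  |
|  play orange   |
| rainbow bright |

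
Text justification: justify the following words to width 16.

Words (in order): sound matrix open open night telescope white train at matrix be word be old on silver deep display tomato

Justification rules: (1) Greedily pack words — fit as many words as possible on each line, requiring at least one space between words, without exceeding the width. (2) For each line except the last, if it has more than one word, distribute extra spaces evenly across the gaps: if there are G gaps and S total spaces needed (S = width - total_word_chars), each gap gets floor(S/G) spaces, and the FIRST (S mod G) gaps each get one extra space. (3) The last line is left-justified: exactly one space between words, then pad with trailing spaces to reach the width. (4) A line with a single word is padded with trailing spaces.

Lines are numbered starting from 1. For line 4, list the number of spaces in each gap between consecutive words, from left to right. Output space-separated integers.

Line 1: ['sound', 'matrix'] (min_width=12, slack=4)
Line 2: ['open', 'open', 'night'] (min_width=15, slack=1)
Line 3: ['telescope', 'white'] (min_width=15, slack=1)
Line 4: ['train', 'at', 'matrix'] (min_width=15, slack=1)
Line 5: ['be', 'word', 'be', 'old'] (min_width=14, slack=2)
Line 6: ['on', 'silver', 'deep'] (min_width=14, slack=2)
Line 7: ['display', 'tomato'] (min_width=14, slack=2)

Answer: 2 1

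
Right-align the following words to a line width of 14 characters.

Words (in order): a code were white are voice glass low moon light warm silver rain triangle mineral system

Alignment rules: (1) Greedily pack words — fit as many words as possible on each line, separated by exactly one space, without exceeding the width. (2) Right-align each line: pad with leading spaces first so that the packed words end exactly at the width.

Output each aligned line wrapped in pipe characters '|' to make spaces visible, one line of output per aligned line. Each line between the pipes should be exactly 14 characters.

Answer: |   a code were|
|     white are|
|   voice glass|
|low moon light|
|   warm silver|
| rain triangle|
|mineral system|

Derivation:
Line 1: ['a', 'code', 'were'] (min_width=11, slack=3)
Line 2: ['white', 'are'] (min_width=9, slack=5)
Line 3: ['voice', 'glass'] (min_width=11, slack=3)
Line 4: ['low', 'moon', 'light'] (min_width=14, slack=0)
Line 5: ['warm', 'silver'] (min_width=11, slack=3)
Line 6: ['rain', 'triangle'] (min_width=13, slack=1)
Line 7: ['mineral', 'system'] (min_width=14, slack=0)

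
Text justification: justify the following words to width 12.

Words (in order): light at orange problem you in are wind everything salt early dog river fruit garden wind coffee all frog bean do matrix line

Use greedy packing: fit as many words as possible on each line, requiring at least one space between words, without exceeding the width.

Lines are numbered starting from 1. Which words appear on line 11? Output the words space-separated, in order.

Answer: bean do

Derivation:
Line 1: ['light', 'at'] (min_width=8, slack=4)
Line 2: ['orange'] (min_width=6, slack=6)
Line 3: ['problem', 'you'] (min_width=11, slack=1)
Line 4: ['in', 'are', 'wind'] (min_width=11, slack=1)
Line 5: ['everything'] (min_width=10, slack=2)
Line 6: ['salt', 'early'] (min_width=10, slack=2)
Line 7: ['dog', 'river'] (min_width=9, slack=3)
Line 8: ['fruit', 'garden'] (min_width=12, slack=0)
Line 9: ['wind', 'coffee'] (min_width=11, slack=1)
Line 10: ['all', 'frog'] (min_width=8, slack=4)
Line 11: ['bean', 'do'] (min_width=7, slack=5)
Line 12: ['matrix', 'line'] (min_width=11, slack=1)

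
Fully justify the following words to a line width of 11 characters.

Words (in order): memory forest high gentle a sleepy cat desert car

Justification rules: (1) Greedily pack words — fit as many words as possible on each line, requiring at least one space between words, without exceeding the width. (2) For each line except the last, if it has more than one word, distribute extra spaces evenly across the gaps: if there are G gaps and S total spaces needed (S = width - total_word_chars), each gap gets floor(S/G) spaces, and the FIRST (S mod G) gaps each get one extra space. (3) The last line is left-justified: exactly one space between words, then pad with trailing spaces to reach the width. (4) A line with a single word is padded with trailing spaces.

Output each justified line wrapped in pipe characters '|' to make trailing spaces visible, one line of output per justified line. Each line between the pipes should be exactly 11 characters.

Line 1: ['memory'] (min_width=6, slack=5)
Line 2: ['forest', 'high'] (min_width=11, slack=0)
Line 3: ['gentle', 'a'] (min_width=8, slack=3)
Line 4: ['sleepy', 'cat'] (min_width=10, slack=1)
Line 5: ['desert', 'car'] (min_width=10, slack=1)

Answer: |memory     |
|forest high|
|gentle    a|
|sleepy  cat|
|desert car |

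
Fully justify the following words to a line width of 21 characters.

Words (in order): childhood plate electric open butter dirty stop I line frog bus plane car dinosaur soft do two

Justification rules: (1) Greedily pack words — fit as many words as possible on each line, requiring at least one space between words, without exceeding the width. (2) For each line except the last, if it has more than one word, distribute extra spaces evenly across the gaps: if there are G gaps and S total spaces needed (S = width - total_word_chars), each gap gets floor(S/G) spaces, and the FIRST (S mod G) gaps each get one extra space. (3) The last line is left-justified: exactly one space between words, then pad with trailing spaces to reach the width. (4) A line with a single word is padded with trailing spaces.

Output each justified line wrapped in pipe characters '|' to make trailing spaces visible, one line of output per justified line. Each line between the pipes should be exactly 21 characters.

Answer: |childhood       plate|
|electric  open butter|
|dirty   stop  I  line|
|frog  bus  plane  car|
|dinosaur soft do two |

Derivation:
Line 1: ['childhood', 'plate'] (min_width=15, slack=6)
Line 2: ['electric', 'open', 'butter'] (min_width=20, slack=1)
Line 3: ['dirty', 'stop', 'I', 'line'] (min_width=17, slack=4)
Line 4: ['frog', 'bus', 'plane', 'car'] (min_width=18, slack=3)
Line 5: ['dinosaur', 'soft', 'do', 'two'] (min_width=20, slack=1)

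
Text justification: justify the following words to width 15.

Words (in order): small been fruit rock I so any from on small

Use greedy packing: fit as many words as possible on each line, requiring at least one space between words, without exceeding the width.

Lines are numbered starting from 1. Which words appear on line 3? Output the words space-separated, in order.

Answer: any from on

Derivation:
Line 1: ['small', 'been'] (min_width=10, slack=5)
Line 2: ['fruit', 'rock', 'I', 'so'] (min_width=15, slack=0)
Line 3: ['any', 'from', 'on'] (min_width=11, slack=4)
Line 4: ['small'] (min_width=5, slack=10)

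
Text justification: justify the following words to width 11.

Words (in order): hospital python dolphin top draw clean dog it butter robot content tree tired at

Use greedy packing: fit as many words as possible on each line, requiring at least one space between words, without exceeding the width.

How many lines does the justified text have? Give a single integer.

Line 1: ['hospital'] (min_width=8, slack=3)
Line 2: ['python'] (min_width=6, slack=5)
Line 3: ['dolphin', 'top'] (min_width=11, slack=0)
Line 4: ['draw', 'clean'] (min_width=10, slack=1)
Line 5: ['dog', 'it'] (min_width=6, slack=5)
Line 6: ['butter'] (min_width=6, slack=5)
Line 7: ['robot'] (min_width=5, slack=6)
Line 8: ['content'] (min_width=7, slack=4)
Line 9: ['tree', 'tired'] (min_width=10, slack=1)
Line 10: ['at'] (min_width=2, slack=9)
Total lines: 10

Answer: 10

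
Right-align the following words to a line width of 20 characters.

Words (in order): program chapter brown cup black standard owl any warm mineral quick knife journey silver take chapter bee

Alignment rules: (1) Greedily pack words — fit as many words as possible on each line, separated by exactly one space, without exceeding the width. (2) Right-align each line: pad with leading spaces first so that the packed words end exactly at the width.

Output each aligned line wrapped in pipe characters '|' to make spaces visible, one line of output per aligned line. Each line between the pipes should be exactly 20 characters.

Answer: |     program chapter|
|     brown cup black|
|    standard owl any|
|  warm mineral quick|
|knife journey silver|
|    take chapter bee|

Derivation:
Line 1: ['program', 'chapter'] (min_width=15, slack=5)
Line 2: ['brown', 'cup', 'black'] (min_width=15, slack=5)
Line 3: ['standard', 'owl', 'any'] (min_width=16, slack=4)
Line 4: ['warm', 'mineral', 'quick'] (min_width=18, slack=2)
Line 5: ['knife', 'journey', 'silver'] (min_width=20, slack=0)
Line 6: ['take', 'chapter', 'bee'] (min_width=16, slack=4)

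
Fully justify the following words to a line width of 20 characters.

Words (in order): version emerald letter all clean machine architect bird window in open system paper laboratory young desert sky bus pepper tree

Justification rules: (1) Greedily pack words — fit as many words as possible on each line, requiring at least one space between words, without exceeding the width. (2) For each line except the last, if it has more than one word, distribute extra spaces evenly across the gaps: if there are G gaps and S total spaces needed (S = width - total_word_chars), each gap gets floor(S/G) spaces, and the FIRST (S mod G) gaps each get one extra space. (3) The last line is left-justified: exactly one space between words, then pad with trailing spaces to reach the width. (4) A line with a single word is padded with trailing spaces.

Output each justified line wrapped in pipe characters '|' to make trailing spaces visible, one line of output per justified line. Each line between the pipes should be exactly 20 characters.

Answer: |version      emerald|
|letter   all   clean|
|machine    architect|
|bird  window in open|
|system         paper|
|laboratory     young|
|desert    sky    bus|
|pepper tree         |

Derivation:
Line 1: ['version', 'emerald'] (min_width=15, slack=5)
Line 2: ['letter', 'all', 'clean'] (min_width=16, slack=4)
Line 3: ['machine', 'architect'] (min_width=17, slack=3)
Line 4: ['bird', 'window', 'in', 'open'] (min_width=19, slack=1)
Line 5: ['system', 'paper'] (min_width=12, slack=8)
Line 6: ['laboratory', 'young'] (min_width=16, slack=4)
Line 7: ['desert', 'sky', 'bus'] (min_width=14, slack=6)
Line 8: ['pepper', 'tree'] (min_width=11, slack=9)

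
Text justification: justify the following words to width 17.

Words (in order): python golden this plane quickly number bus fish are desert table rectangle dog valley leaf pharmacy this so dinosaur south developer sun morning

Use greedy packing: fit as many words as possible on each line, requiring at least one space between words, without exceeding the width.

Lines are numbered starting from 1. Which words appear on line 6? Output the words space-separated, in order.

Answer: rectangle dog

Derivation:
Line 1: ['python', 'golden'] (min_width=13, slack=4)
Line 2: ['this', 'plane'] (min_width=10, slack=7)
Line 3: ['quickly', 'number'] (min_width=14, slack=3)
Line 4: ['bus', 'fish', 'are'] (min_width=12, slack=5)
Line 5: ['desert', 'table'] (min_width=12, slack=5)
Line 6: ['rectangle', 'dog'] (min_width=13, slack=4)
Line 7: ['valley', 'leaf'] (min_width=11, slack=6)
Line 8: ['pharmacy', 'this', 'so'] (min_width=16, slack=1)
Line 9: ['dinosaur', 'south'] (min_width=14, slack=3)
Line 10: ['developer', 'sun'] (min_width=13, slack=4)
Line 11: ['morning'] (min_width=7, slack=10)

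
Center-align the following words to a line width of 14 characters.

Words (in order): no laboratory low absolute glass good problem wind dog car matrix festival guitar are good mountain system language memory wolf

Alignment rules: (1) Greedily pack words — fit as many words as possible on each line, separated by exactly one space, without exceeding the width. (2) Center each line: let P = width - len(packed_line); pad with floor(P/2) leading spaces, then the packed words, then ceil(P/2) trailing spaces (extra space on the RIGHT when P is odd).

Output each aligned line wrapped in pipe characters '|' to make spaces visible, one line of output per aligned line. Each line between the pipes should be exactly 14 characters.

Line 1: ['no', 'laboratory'] (min_width=13, slack=1)
Line 2: ['low', 'absolute'] (min_width=12, slack=2)
Line 3: ['glass', 'good'] (min_width=10, slack=4)
Line 4: ['problem', 'wind'] (min_width=12, slack=2)
Line 5: ['dog', 'car', 'matrix'] (min_width=14, slack=0)
Line 6: ['festival'] (min_width=8, slack=6)
Line 7: ['guitar', 'are'] (min_width=10, slack=4)
Line 8: ['good', 'mountain'] (min_width=13, slack=1)
Line 9: ['system'] (min_width=6, slack=8)
Line 10: ['language'] (min_width=8, slack=6)
Line 11: ['memory', 'wolf'] (min_width=11, slack=3)

Answer: |no laboratory |
| low absolute |
|  glass good  |
| problem wind |
|dog car matrix|
|   festival   |
|  guitar are  |
|good mountain |
|    system    |
|   language   |
| memory wolf  |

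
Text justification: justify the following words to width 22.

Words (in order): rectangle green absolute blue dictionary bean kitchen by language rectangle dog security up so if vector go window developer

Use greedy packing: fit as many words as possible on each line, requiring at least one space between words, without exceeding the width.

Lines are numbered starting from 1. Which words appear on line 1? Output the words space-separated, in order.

Answer: rectangle green

Derivation:
Line 1: ['rectangle', 'green'] (min_width=15, slack=7)
Line 2: ['absolute', 'blue'] (min_width=13, slack=9)
Line 3: ['dictionary', 'bean'] (min_width=15, slack=7)
Line 4: ['kitchen', 'by', 'language'] (min_width=19, slack=3)
Line 5: ['rectangle', 'dog', 'security'] (min_width=22, slack=0)
Line 6: ['up', 'so', 'if', 'vector', 'go'] (min_width=18, slack=4)
Line 7: ['window', 'developer'] (min_width=16, slack=6)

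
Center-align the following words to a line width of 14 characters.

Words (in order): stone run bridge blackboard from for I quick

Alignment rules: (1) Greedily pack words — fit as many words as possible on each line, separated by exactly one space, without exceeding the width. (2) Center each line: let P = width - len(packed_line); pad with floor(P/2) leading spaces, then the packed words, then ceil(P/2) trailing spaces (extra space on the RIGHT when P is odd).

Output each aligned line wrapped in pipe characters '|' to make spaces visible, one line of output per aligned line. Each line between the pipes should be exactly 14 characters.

Line 1: ['stone', 'run'] (min_width=9, slack=5)
Line 2: ['bridge'] (min_width=6, slack=8)
Line 3: ['blackboard'] (min_width=10, slack=4)
Line 4: ['from', 'for', 'I'] (min_width=10, slack=4)
Line 5: ['quick'] (min_width=5, slack=9)

Answer: |  stone run   |
|    bridge    |
|  blackboard  |
|  from for I  |
|    quick     |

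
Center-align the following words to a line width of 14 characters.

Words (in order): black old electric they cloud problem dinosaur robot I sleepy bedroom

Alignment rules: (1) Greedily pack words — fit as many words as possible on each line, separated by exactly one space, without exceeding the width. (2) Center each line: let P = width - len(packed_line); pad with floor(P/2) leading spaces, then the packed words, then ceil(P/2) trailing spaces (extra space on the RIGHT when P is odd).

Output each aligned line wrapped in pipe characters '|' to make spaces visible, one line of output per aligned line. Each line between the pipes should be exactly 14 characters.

Line 1: ['black', 'old'] (min_width=9, slack=5)
Line 2: ['electric', 'they'] (min_width=13, slack=1)
Line 3: ['cloud', 'problem'] (min_width=13, slack=1)
Line 4: ['dinosaur', 'robot'] (min_width=14, slack=0)
Line 5: ['I', 'sleepy'] (min_width=8, slack=6)
Line 6: ['bedroom'] (min_width=7, slack=7)

Answer: |  black old   |
|electric they |
|cloud problem |
|dinosaur robot|
|   I sleepy   |
|   bedroom    |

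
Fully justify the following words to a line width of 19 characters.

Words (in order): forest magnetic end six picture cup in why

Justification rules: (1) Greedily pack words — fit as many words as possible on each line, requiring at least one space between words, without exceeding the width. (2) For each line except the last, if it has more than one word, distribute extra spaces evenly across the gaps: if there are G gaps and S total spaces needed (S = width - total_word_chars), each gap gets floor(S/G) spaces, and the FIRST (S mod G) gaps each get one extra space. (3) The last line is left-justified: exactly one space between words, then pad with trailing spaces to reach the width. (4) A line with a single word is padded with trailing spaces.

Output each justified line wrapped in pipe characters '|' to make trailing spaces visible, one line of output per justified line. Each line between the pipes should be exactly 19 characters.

Line 1: ['forest', 'magnetic', 'end'] (min_width=19, slack=0)
Line 2: ['six', 'picture', 'cup', 'in'] (min_width=18, slack=1)
Line 3: ['why'] (min_width=3, slack=16)

Answer: |forest magnetic end|
|six  picture cup in|
|why                |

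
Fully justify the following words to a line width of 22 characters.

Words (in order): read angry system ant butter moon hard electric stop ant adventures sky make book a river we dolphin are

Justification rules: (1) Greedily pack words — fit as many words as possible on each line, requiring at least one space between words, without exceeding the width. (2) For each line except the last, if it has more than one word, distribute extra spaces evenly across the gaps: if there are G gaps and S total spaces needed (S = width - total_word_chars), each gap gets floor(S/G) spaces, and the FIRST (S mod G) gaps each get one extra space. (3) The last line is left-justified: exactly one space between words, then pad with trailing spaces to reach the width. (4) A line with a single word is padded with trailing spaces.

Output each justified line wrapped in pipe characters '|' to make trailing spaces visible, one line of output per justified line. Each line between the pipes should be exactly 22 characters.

Answer: |read  angry system ant|
|butter    moon    hard|
|electric    stop   ant|
|adventures   sky  make|
|book    a   river   we|
|dolphin are           |

Derivation:
Line 1: ['read', 'angry', 'system', 'ant'] (min_width=21, slack=1)
Line 2: ['butter', 'moon', 'hard'] (min_width=16, slack=6)
Line 3: ['electric', 'stop', 'ant'] (min_width=17, slack=5)
Line 4: ['adventures', 'sky', 'make'] (min_width=19, slack=3)
Line 5: ['book', 'a', 'river', 'we'] (min_width=15, slack=7)
Line 6: ['dolphin', 'are'] (min_width=11, slack=11)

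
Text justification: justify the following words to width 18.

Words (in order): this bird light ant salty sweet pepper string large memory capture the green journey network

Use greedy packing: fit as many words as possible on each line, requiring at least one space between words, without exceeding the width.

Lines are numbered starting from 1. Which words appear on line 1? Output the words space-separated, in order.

Answer: this bird light

Derivation:
Line 1: ['this', 'bird', 'light'] (min_width=15, slack=3)
Line 2: ['ant', 'salty', 'sweet'] (min_width=15, slack=3)
Line 3: ['pepper', 'string'] (min_width=13, slack=5)
Line 4: ['large', 'memory'] (min_width=12, slack=6)
Line 5: ['capture', 'the', 'green'] (min_width=17, slack=1)
Line 6: ['journey', 'network'] (min_width=15, slack=3)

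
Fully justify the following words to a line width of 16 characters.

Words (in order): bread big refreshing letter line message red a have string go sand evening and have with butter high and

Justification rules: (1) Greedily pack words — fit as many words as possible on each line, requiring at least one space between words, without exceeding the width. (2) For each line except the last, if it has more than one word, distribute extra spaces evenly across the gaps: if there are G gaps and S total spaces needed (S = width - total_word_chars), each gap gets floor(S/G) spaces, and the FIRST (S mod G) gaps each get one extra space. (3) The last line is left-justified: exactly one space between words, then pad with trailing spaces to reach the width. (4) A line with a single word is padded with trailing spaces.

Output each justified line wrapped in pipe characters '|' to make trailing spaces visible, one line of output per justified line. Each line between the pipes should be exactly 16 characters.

Line 1: ['bread', 'big'] (min_width=9, slack=7)
Line 2: ['refreshing'] (min_width=10, slack=6)
Line 3: ['letter', 'line'] (min_width=11, slack=5)
Line 4: ['message', 'red', 'a'] (min_width=13, slack=3)
Line 5: ['have', 'string', 'go'] (min_width=14, slack=2)
Line 6: ['sand', 'evening', 'and'] (min_width=16, slack=0)
Line 7: ['have', 'with', 'butter'] (min_width=16, slack=0)
Line 8: ['high', 'and'] (min_width=8, slack=8)

Answer: |bread        big|
|refreshing      |
|letter      line|
|message   red  a|
|have  string  go|
|sand evening and|
|have with butter|
|high and        |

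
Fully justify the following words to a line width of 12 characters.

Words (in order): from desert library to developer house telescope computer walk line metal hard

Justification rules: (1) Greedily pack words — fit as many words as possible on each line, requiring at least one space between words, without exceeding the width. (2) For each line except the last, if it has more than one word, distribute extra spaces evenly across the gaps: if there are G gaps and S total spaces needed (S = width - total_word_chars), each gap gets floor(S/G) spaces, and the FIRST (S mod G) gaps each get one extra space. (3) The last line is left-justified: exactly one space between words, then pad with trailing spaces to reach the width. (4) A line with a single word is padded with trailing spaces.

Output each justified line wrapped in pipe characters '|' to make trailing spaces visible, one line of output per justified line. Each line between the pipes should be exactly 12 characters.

Line 1: ['from', 'desert'] (min_width=11, slack=1)
Line 2: ['library', 'to'] (min_width=10, slack=2)
Line 3: ['developer'] (min_width=9, slack=3)
Line 4: ['house'] (min_width=5, slack=7)
Line 5: ['telescope'] (min_width=9, slack=3)
Line 6: ['computer'] (min_width=8, slack=4)
Line 7: ['walk', 'line'] (min_width=9, slack=3)
Line 8: ['metal', 'hard'] (min_width=10, slack=2)

Answer: |from  desert|
|library   to|
|developer   |
|house       |
|telescope   |
|computer    |
|walk    line|
|metal hard  |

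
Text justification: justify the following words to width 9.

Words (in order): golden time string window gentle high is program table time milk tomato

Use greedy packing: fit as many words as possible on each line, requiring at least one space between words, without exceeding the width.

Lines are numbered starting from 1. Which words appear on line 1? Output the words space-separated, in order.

Line 1: ['golden'] (min_width=6, slack=3)
Line 2: ['time'] (min_width=4, slack=5)
Line 3: ['string'] (min_width=6, slack=3)
Line 4: ['window'] (min_width=6, slack=3)
Line 5: ['gentle'] (min_width=6, slack=3)
Line 6: ['high', 'is'] (min_width=7, slack=2)
Line 7: ['program'] (min_width=7, slack=2)
Line 8: ['table'] (min_width=5, slack=4)
Line 9: ['time', 'milk'] (min_width=9, slack=0)
Line 10: ['tomato'] (min_width=6, slack=3)

Answer: golden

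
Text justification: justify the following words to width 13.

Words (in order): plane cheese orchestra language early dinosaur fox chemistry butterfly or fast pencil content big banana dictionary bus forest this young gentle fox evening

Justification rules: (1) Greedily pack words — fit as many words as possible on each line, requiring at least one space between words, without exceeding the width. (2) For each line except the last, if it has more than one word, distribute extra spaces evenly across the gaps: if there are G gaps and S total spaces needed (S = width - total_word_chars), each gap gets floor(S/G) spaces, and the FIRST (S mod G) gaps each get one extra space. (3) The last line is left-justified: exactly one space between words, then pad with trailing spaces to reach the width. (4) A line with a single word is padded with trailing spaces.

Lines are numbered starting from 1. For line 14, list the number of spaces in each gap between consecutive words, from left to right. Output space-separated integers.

Answer: 4

Derivation:
Line 1: ['plane', 'cheese'] (min_width=12, slack=1)
Line 2: ['orchestra'] (min_width=9, slack=4)
Line 3: ['language'] (min_width=8, slack=5)
Line 4: ['early'] (min_width=5, slack=8)
Line 5: ['dinosaur', 'fox'] (min_width=12, slack=1)
Line 6: ['chemistry'] (min_width=9, slack=4)
Line 7: ['butterfly', 'or'] (min_width=12, slack=1)
Line 8: ['fast', 'pencil'] (min_width=11, slack=2)
Line 9: ['content', 'big'] (min_width=11, slack=2)
Line 10: ['banana'] (min_width=6, slack=7)
Line 11: ['dictionary'] (min_width=10, slack=3)
Line 12: ['bus', 'forest'] (min_width=10, slack=3)
Line 13: ['this', 'young'] (min_width=10, slack=3)
Line 14: ['gentle', 'fox'] (min_width=10, slack=3)
Line 15: ['evening'] (min_width=7, slack=6)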